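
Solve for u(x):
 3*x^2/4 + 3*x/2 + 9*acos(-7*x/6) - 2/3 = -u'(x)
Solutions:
 u(x) = C1 - x^3/4 - 3*x^2/4 - 9*x*acos(-7*x/6) + 2*x/3 - 9*sqrt(36 - 49*x^2)/7


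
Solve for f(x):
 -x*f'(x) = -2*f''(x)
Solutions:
 f(x) = C1 + C2*erfi(x/2)


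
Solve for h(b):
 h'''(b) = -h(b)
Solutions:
 h(b) = C3*exp(-b) + (C1*sin(sqrt(3)*b/2) + C2*cos(sqrt(3)*b/2))*exp(b/2)


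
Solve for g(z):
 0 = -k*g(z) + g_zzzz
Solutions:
 g(z) = C1*exp(-k^(1/4)*z) + C2*exp(k^(1/4)*z) + C3*exp(-I*k^(1/4)*z) + C4*exp(I*k^(1/4)*z)


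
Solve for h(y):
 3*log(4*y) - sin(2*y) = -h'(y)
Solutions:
 h(y) = C1 - 3*y*log(y) - 6*y*log(2) + 3*y - cos(2*y)/2


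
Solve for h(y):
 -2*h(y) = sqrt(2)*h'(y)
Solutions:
 h(y) = C1*exp(-sqrt(2)*y)


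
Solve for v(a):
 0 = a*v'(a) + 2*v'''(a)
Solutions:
 v(a) = C1 + Integral(C2*airyai(-2^(2/3)*a/2) + C3*airybi(-2^(2/3)*a/2), a)


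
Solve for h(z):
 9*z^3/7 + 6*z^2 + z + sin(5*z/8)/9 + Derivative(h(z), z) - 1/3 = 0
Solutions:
 h(z) = C1 - 9*z^4/28 - 2*z^3 - z^2/2 + z/3 + 8*cos(5*z/8)/45


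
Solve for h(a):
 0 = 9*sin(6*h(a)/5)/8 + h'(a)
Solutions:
 9*a/8 + 5*log(cos(6*h(a)/5) - 1)/12 - 5*log(cos(6*h(a)/5) + 1)/12 = C1


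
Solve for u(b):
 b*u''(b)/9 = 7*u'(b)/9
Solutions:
 u(b) = C1 + C2*b^8


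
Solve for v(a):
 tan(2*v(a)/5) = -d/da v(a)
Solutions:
 v(a) = -5*asin(C1*exp(-2*a/5))/2 + 5*pi/2
 v(a) = 5*asin(C1*exp(-2*a/5))/2


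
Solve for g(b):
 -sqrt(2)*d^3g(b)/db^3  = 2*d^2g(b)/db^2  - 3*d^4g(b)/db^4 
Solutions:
 g(b) = C1 + C2*b + C3*exp(b*(sqrt(2) + sqrt(26))/6) + C4*exp(b*(-sqrt(26) + sqrt(2))/6)


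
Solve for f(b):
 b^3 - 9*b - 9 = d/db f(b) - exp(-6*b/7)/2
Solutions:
 f(b) = C1 + b^4/4 - 9*b^2/2 - 9*b - 7*exp(-6*b/7)/12


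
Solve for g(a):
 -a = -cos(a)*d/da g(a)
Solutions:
 g(a) = C1 + Integral(a/cos(a), a)


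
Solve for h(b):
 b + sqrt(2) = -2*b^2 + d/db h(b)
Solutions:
 h(b) = C1 + 2*b^3/3 + b^2/2 + sqrt(2)*b


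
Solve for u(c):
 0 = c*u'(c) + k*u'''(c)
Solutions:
 u(c) = C1 + Integral(C2*airyai(c*(-1/k)^(1/3)) + C3*airybi(c*(-1/k)^(1/3)), c)


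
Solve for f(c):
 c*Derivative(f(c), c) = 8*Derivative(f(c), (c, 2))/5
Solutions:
 f(c) = C1 + C2*erfi(sqrt(5)*c/4)


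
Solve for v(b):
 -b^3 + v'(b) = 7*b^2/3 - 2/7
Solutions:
 v(b) = C1 + b^4/4 + 7*b^3/9 - 2*b/7


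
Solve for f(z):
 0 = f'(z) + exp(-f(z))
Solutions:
 f(z) = log(C1 - z)


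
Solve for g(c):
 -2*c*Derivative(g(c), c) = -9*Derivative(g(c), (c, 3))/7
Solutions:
 g(c) = C1 + Integral(C2*airyai(42^(1/3)*c/3) + C3*airybi(42^(1/3)*c/3), c)


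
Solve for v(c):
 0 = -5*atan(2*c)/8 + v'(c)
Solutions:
 v(c) = C1 + 5*c*atan(2*c)/8 - 5*log(4*c^2 + 1)/32


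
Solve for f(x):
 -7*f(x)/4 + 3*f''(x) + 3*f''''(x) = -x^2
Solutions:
 f(x) = C1*exp(-sqrt(6)*x*sqrt(-3 + sqrt(30))/6) + C2*exp(sqrt(6)*x*sqrt(-3 + sqrt(30))/6) + C3*sin(sqrt(6)*x*sqrt(3 + sqrt(30))/6) + C4*cos(sqrt(6)*x*sqrt(3 + sqrt(30))/6) + 4*x^2/7 + 96/49


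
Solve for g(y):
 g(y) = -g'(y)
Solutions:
 g(y) = C1*exp(-y)


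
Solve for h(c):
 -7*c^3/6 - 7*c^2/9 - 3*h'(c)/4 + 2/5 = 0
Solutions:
 h(c) = C1 - 7*c^4/18 - 28*c^3/81 + 8*c/15


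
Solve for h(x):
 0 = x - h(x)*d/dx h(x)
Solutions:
 h(x) = -sqrt(C1 + x^2)
 h(x) = sqrt(C1 + x^2)


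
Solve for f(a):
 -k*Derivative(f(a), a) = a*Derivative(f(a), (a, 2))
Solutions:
 f(a) = C1 + a^(1 - re(k))*(C2*sin(log(a)*Abs(im(k))) + C3*cos(log(a)*im(k)))


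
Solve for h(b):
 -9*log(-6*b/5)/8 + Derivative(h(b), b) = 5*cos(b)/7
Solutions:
 h(b) = C1 + 9*b*log(-b)/8 - 9*b*log(5)/8 - 9*b/8 + 9*b*log(6)/8 + 5*sin(b)/7


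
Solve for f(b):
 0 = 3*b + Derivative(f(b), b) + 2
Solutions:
 f(b) = C1 - 3*b^2/2 - 2*b


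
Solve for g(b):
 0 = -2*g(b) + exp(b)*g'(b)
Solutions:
 g(b) = C1*exp(-2*exp(-b))


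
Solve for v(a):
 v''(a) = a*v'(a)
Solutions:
 v(a) = C1 + C2*erfi(sqrt(2)*a/2)


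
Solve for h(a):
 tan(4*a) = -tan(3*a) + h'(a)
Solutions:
 h(a) = C1 - log(cos(3*a))/3 - log(cos(4*a))/4


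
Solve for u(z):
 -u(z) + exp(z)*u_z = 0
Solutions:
 u(z) = C1*exp(-exp(-z))


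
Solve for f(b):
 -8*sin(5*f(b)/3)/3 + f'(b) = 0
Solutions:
 -8*b/3 + 3*log(cos(5*f(b)/3) - 1)/10 - 3*log(cos(5*f(b)/3) + 1)/10 = C1


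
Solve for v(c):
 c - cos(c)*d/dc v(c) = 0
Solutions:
 v(c) = C1 + Integral(c/cos(c), c)


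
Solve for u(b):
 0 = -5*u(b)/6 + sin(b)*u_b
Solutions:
 u(b) = C1*(cos(b) - 1)^(5/12)/(cos(b) + 1)^(5/12)


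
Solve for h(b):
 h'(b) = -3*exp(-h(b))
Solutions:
 h(b) = log(C1 - 3*b)


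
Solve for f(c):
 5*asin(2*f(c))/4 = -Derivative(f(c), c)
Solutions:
 Integral(1/asin(2*_y), (_y, f(c))) = C1 - 5*c/4


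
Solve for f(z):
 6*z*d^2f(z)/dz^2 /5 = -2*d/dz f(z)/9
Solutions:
 f(z) = C1 + C2*z^(22/27)


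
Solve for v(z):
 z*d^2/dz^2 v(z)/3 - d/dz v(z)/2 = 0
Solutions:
 v(z) = C1 + C2*z^(5/2)


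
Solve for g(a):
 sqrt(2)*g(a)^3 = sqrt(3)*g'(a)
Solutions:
 g(a) = -sqrt(6)*sqrt(-1/(C1 + sqrt(6)*a))/2
 g(a) = sqrt(6)*sqrt(-1/(C1 + sqrt(6)*a))/2


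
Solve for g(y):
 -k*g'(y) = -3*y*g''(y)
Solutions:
 g(y) = C1 + y^(re(k)/3 + 1)*(C2*sin(log(y)*Abs(im(k))/3) + C3*cos(log(y)*im(k)/3))


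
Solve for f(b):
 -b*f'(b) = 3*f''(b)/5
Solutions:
 f(b) = C1 + C2*erf(sqrt(30)*b/6)


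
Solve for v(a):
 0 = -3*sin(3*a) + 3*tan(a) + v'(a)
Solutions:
 v(a) = C1 + 3*log(cos(a)) - cos(3*a)


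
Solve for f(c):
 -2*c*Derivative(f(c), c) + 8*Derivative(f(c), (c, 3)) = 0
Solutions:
 f(c) = C1 + Integral(C2*airyai(2^(1/3)*c/2) + C3*airybi(2^(1/3)*c/2), c)


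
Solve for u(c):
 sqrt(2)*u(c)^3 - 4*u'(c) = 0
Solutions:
 u(c) = -sqrt(2)*sqrt(-1/(C1 + sqrt(2)*c))
 u(c) = sqrt(2)*sqrt(-1/(C1 + sqrt(2)*c))


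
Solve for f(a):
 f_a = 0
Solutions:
 f(a) = C1


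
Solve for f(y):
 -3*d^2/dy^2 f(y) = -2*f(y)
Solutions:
 f(y) = C1*exp(-sqrt(6)*y/3) + C2*exp(sqrt(6)*y/3)


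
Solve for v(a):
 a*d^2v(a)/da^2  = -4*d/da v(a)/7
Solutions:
 v(a) = C1 + C2*a^(3/7)


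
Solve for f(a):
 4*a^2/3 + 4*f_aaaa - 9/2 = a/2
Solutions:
 f(a) = C1 + C2*a + C3*a^2 + C4*a^3 - a^6/1080 + a^5/960 + 3*a^4/64


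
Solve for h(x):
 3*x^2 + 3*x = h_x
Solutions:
 h(x) = C1 + x^3 + 3*x^2/2


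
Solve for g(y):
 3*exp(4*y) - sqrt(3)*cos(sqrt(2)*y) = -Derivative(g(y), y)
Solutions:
 g(y) = C1 - 3*exp(4*y)/4 + sqrt(6)*sin(sqrt(2)*y)/2


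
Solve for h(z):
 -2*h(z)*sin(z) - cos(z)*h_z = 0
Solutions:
 h(z) = C1*cos(z)^2


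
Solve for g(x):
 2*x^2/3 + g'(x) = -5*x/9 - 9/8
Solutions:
 g(x) = C1 - 2*x^3/9 - 5*x^2/18 - 9*x/8


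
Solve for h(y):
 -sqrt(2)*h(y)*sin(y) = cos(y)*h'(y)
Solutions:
 h(y) = C1*cos(y)^(sqrt(2))


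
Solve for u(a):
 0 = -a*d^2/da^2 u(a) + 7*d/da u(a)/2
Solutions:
 u(a) = C1 + C2*a^(9/2)


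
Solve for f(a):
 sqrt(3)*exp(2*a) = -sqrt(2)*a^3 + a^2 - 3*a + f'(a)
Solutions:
 f(a) = C1 + sqrt(2)*a^4/4 - a^3/3 + 3*a^2/2 + sqrt(3)*exp(2*a)/2


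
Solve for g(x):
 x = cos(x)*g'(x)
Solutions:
 g(x) = C1 + Integral(x/cos(x), x)


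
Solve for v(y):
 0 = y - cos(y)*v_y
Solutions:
 v(y) = C1 + Integral(y/cos(y), y)


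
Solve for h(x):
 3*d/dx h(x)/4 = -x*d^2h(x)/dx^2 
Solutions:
 h(x) = C1 + C2*x^(1/4)


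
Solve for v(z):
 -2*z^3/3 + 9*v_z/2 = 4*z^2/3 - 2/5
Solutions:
 v(z) = C1 + z^4/27 + 8*z^3/81 - 4*z/45


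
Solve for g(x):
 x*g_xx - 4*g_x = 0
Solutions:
 g(x) = C1 + C2*x^5


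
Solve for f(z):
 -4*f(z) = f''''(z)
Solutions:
 f(z) = (C1*sin(z) + C2*cos(z))*exp(-z) + (C3*sin(z) + C4*cos(z))*exp(z)


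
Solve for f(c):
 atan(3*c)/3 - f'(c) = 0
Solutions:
 f(c) = C1 + c*atan(3*c)/3 - log(9*c^2 + 1)/18


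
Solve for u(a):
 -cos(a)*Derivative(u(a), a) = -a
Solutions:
 u(a) = C1 + Integral(a/cos(a), a)


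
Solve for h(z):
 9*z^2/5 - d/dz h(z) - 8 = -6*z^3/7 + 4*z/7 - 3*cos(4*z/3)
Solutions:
 h(z) = C1 + 3*z^4/14 + 3*z^3/5 - 2*z^2/7 - 8*z + 9*sin(4*z/3)/4


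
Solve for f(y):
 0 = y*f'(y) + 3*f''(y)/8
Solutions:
 f(y) = C1 + C2*erf(2*sqrt(3)*y/3)


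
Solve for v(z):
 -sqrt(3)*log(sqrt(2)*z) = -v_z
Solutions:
 v(z) = C1 + sqrt(3)*z*log(z) - sqrt(3)*z + sqrt(3)*z*log(2)/2


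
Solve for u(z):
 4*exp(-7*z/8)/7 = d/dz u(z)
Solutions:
 u(z) = C1 - 32*exp(-7*z/8)/49


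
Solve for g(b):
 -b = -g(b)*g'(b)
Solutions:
 g(b) = -sqrt(C1 + b^2)
 g(b) = sqrt(C1 + b^2)


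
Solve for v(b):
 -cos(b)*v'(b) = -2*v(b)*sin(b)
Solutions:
 v(b) = C1/cos(b)^2


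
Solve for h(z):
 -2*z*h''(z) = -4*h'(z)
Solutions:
 h(z) = C1 + C2*z^3


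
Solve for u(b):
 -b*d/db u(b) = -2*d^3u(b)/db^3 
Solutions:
 u(b) = C1 + Integral(C2*airyai(2^(2/3)*b/2) + C3*airybi(2^(2/3)*b/2), b)


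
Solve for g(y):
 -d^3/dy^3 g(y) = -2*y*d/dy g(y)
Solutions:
 g(y) = C1 + Integral(C2*airyai(2^(1/3)*y) + C3*airybi(2^(1/3)*y), y)


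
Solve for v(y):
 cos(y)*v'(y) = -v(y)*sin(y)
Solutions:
 v(y) = C1*cos(y)


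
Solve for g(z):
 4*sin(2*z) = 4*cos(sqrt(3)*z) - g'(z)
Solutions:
 g(z) = C1 + 4*sqrt(3)*sin(sqrt(3)*z)/3 + 2*cos(2*z)


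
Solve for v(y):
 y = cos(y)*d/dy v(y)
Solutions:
 v(y) = C1 + Integral(y/cos(y), y)


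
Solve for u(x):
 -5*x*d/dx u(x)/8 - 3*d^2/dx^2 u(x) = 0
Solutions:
 u(x) = C1 + C2*erf(sqrt(15)*x/12)


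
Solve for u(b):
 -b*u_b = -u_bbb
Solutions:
 u(b) = C1 + Integral(C2*airyai(b) + C3*airybi(b), b)


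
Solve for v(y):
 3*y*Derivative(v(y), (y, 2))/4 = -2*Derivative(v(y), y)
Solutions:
 v(y) = C1 + C2/y^(5/3)


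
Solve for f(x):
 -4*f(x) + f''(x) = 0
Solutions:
 f(x) = C1*exp(-2*x) + C2*exp(2*x)


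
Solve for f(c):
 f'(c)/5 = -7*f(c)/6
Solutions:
 f(c) = C1*exp(-35*c/6)


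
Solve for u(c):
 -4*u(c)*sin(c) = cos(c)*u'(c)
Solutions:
 u(c) = C1*cos(c)^4


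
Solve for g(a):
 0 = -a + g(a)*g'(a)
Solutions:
 g(a) = -sqrt(C1 + a^2)
 g(a) = sqrt(C1 + a^2)


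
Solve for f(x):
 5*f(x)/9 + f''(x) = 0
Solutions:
 f(x) = C1*sin(sqrt(5)*x/3) + C2*cos(sqrt(5)*x/3)


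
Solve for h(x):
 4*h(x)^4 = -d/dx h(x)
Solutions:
 h(x) = (-3^(2/3) - 3*3^(1/6)*I)*(1/(C1 + 4*x))^(1/3)/6
 h(x) = (-3^(2/3) + 3*3^(1/6)*I)*(1/(C1 + 4*x))^(1/3)/6
 h(x) = (1/(C1 + 12*x))^(1/3)


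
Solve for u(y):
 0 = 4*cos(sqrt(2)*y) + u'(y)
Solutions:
 u(y) = C1 - 2*sqrt(2)*sin(sqrt(2)*y)


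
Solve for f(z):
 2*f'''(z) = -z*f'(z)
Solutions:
 f(z) = C1 + Integral(C2*airyai(-2^(2/3)*z/2) + C3*airybi(-2^(2/3)*z/2), z)


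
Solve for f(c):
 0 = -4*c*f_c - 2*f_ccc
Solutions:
 f(c) = C1 + Integral(C2*airyai(-2^(1/3)*c) + C3*airybi(-2^(1/3)*c), c)


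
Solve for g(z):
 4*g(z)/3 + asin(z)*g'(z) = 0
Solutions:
 g(z) = C1*exp(-4*Integral(1/asin(z), z)/3)


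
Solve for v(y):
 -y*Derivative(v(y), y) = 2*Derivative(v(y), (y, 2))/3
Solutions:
 v(y) = C1 + C2*erf(sqrt(3)*y/2)


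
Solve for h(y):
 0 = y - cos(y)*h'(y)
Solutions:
 h(y) = C1 + Integral(y/cos(y), y)


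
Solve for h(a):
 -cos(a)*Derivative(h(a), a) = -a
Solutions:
 h(a) = C1 + Integral(a/cos(a), a)


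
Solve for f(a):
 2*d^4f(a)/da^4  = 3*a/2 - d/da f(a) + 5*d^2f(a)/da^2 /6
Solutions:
 f(a) = C1 + C2*exp(a*(5/(sqrt(2791) + 54)^(1/3) + (sqrt(2791) + 54)^(1/3))/12)*sin(sqrt(3)*a*(-(sqrt(2791) + 54)^(1/3) + 5/(sqrt(2791) + 54)^(1/3))/12) + C3*exp(a*(5/(sqrt(2791) + 54)^(1/3) + (sqrt(2791) + 54)^(1/3))/12)*cos(sqrt(3)*a*(-(sqrt(2791) + 54)^(1/3) + 5/(sqrt(2791) + 54)^(1/3))/12) + C4*exp(-a*(5/(sqrt(2791) + 54)^(1/3) + (sqrt(2791) + 54)^(1/3))/6) + 3*a^2/4 + 5*a/4


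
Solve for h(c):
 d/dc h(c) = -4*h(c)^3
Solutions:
 h(c) = -sqrt(2)*sqrt(-1/(C1 - 4*c))/2
 h(c) = sqrt(2)*sqrt(-1/(C1 - 4*c))/2


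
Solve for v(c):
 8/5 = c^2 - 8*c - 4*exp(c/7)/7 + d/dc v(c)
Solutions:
 v(c) = C1 - c^3/3 + 4*c^2 + 8*c/5 + 4*exp(c/7)


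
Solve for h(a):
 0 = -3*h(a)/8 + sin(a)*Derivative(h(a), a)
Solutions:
 h(a) = C1*(cos(a) - 1)^(3/16)/(cos(a) + 1)^(3/16)


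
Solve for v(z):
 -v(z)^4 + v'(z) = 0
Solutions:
 v(z) = (-1/(C1 + 3*z))^(1/3)
 v(z) = (-1/(C1 + z))^(1/3)*(-3^(2/3) - 3*3^(1/6)*I)/6
 v(z) = (-1/(C1 + z))^(1/3)*(-3^(2/3) + 3*3^(1/6)*I)/6


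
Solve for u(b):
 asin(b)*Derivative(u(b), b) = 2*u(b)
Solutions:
 u(b) = C1*exp(2*Integral(1/asin(b), b))


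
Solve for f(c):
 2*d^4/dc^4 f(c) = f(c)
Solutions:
 f(c) = C1*exp(-2^(3/4)*c/2) + C2*exp(2^(3/4)*c/2) + C3*sin(2^(3/4)*c/2) + C4*cos(2^(3/4)*c/2)


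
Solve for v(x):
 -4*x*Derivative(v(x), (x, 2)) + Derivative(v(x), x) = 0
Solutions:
 v(x) = C1 + C2*x^(5/4)


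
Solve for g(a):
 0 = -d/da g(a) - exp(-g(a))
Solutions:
 g(a) = log(C1 - a)


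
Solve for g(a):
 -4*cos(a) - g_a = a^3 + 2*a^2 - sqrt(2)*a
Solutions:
 g(a) = C1 - a^4/4 - 2*a^3/3 + sqrt(2)*a^2/2 - 4*sin(a)


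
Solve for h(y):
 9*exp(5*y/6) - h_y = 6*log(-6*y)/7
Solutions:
 h(y) = C1 - 6*y*log(-y)/7 + 6*y*(1 - log(6))/7 + 54*exp(5*y/6)/5


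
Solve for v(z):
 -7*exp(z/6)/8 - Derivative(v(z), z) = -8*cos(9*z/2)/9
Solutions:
 v(z) = C1 - 21*exp(z/6)/4 + 16*sin(9*z/2)/81


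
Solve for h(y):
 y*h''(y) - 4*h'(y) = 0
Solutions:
 h(y) = C1 + C2*y^5


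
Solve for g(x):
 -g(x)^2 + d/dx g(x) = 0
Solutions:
 g(x) = -1/(C1 + x)


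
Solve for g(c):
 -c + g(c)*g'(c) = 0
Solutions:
 g(c) = -sqrt(C1 + c^2)
 g(c) = sqrt(C1 + c^2)


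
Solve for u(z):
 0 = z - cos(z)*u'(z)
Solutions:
 u(z) = C1 + Integral(z/cos(z), z)


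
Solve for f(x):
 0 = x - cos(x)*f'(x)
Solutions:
 f(x) = C1 + Integral(x/cos(x), x)


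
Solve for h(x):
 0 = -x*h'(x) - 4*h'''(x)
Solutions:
 h(x) = C1 + Integral(C2*airyai(-2^(1/3)*x/2) + C3*airybi(-2^(1/3)*x/2), x)


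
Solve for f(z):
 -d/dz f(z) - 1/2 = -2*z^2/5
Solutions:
 f(z) = C1 + 2*z^3/15 - z/2


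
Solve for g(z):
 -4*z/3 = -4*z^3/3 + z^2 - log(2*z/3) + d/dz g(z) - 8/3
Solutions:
 g(z) = C1 + z^4/3 - z^3/3 - 2*z^2/3 + z*log(z) + z*log(2/3) + 5*z/3


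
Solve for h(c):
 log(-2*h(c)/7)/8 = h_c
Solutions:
 -8*Integral(1/(log(-_y) - log(7) + log(2)), (_y, h(c))) = C1 - c


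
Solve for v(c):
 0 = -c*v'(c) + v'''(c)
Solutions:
 v(c) = C1 + Integral(C2*airyai(c) + C3*airybi(c), c)


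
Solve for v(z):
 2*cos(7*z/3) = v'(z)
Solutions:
 v(z) = C1 + 6*sin(7*z/3)/7


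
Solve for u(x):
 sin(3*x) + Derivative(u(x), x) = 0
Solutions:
 u(x) = C1 + cos(3*x)/3


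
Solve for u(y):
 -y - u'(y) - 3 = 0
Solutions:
 u(y) = C1 - y^2/2 - 3*y


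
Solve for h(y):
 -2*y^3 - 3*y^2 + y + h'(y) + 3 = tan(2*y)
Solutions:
 h(y) = C1 + y^4/2 + y^3 - y^2/2 - 3*y - log(cos(2*y))/2


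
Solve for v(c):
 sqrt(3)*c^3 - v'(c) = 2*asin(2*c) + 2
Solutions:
 v(c) = C1 + sqrt(3)*c^4/4 - 2*c*asin(2*c) - 2*c - sqrt(1 - 4*c^2)


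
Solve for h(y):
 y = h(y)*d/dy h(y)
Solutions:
 h(y) = -sqrt(C1 + y^2)
 h(y) = sqrt(C1 + y^2)


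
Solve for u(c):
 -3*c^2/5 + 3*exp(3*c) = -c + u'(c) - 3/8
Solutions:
 u(c) = C1 - c^3/5 + c^2/2 + 3*c/8 + exp(3*c)


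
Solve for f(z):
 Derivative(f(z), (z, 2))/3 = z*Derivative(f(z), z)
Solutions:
 f(z) = C1 + C2*erfi(sqrt(6)*z/2)


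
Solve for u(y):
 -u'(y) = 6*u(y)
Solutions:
 u(y) = C1*exp(-6*y)


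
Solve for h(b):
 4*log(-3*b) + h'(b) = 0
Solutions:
 h(b) = C1 - 4*b*log(-b) + 4*b*(1 - log(3))


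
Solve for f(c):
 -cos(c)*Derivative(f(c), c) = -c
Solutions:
 f(c) = C1 + Integral(c/cos(c), c)


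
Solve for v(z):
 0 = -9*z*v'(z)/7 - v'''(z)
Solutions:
 v(z) = C1 + Integral(C2*airyai(-21^(2/3)*z/7) + C3*airybi(-21^(2/3)*z/7), z)


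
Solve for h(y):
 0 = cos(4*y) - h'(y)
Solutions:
 h(y) = C1 + sin(4*y)/4


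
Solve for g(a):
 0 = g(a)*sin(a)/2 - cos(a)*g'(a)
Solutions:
 g(a) = C1/sqrt(cos(a))


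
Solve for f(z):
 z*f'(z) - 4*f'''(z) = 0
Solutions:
 f(z) = C1 + Integral(C2*airyai(2^(1/3)*z/2) + C3*airybi(2^(1/3)*z/2), z)


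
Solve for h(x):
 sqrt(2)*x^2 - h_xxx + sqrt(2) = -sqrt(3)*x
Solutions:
 h(x) = C1 + C2*x + C3*x^2 + sqrt(2)*x^5/60 + sqrt(3)*x^4/24 + sqrt(2)*x^3/6


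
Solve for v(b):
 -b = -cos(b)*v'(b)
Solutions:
 v(b) = C1 + Integral(b/cos(b), b)


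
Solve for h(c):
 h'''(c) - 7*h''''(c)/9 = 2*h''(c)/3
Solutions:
 h(c) = C1 + C2*c + (C3*sin(sqrt(87)*c/14) + C4*cos(sqrt(87)*c/14))*exp(9*c/14)


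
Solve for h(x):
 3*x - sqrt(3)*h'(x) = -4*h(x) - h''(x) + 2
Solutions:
 h(x) = -3*x/4 + (C1*sin(sqrt(13)*x/2) + C2*cos(sqrt(13)*x/2))*exp(sqrt(3)*x/2) - 3*sqrt(3)/16 + 1/2


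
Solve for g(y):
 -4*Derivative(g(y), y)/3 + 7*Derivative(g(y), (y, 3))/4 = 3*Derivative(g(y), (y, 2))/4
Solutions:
 g(y) = C1 + C2*exp(y*(9 - 5*sqrt(57))/42) + C3*exp(y*(9 + 5*sqrt(57))/42)


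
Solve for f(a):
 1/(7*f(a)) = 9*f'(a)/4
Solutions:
 f(a) = -sqrt(C1 + 56*a)/21
 f(a) = sqrt(C1 + 56*a)/21


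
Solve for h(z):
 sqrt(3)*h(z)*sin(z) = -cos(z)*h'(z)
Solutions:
 h(z) = C1*cos(z)^(sqrt(3))


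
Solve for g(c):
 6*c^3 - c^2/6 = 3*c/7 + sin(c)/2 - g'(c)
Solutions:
 g(c) = C1 - 3*c^4/2 + c^3/18 + 3*c^2/14 - cos(c)/2


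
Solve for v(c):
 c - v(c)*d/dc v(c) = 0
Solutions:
 v(c) = -sqrt(C1 + c^2)
 v(c) = sqrt(C1 + c^2)


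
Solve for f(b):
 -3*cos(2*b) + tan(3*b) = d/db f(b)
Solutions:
 f(b) = C1 - log(cos(3*b))/3 - 3*sin(2*b)/2


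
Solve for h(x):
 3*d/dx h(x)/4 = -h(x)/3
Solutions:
 h(x) = C1*exp(-4*x/9)


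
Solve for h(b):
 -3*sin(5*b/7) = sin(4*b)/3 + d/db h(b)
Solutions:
 h(b) = C1 + 21*cos(5*b/7)/5 + cos(4*b)/12


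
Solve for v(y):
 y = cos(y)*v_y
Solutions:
 v(y) = C1 + Integral(y/cos(y), y)


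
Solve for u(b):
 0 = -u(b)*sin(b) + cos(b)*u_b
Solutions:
 u(b) = C1/cos(b)


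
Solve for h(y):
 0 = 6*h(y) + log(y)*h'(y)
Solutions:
 h(y) = C1*exp(-6*li(y))


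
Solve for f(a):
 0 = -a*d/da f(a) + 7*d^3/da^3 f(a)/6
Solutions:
 f(a) = C1 + Integral(C2*airyai(6^(1/3)*7^(2/3)*a/7) + C3*airybi(6^(1/3)*7^(2/3)*a/7), a)


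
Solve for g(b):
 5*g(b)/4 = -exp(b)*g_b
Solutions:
 g(b) = C1*exp(5*exp(-b)/4)


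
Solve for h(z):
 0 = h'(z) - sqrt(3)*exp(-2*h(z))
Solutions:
 h(z) = log(-sqrt(C1 + 2*sqrt(3)*z))
 h(z) = log(C1 + 2*sqrt(3)*z)/2


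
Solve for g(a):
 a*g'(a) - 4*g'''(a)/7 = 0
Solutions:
 g(a) = C1 + Integral(C2*airyai(14^(1/3)*a/2) + C3*airybi(14^(1/3)*a/2), a)


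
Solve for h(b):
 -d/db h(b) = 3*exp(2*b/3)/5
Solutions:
 h(b) = C1 - 9*exp(2*b/3)/10


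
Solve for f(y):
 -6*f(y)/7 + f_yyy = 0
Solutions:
 f(y) = C3*exp(6^(1/3)*7^(2/3)*y/7) + (C1*sin(2^(1/3)*3^(5/6)*7^(2/3)*y/14) + C2*cos(2^(1/3)*3^(5/6)*7^(2/3)*y/14))*exp(-6^(1/3)*7^(2/3)*y/14)


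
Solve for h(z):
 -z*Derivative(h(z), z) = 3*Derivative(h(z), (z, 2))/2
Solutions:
 h(z) = C1 + C2*erf(sqrt(3)*z/3)


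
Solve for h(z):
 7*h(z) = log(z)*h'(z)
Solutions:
 h(z) = C1*exp(7*li(z))


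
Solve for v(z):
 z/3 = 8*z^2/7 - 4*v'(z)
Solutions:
 v(z) = C1 + 2*z^3/21 - z^2/24


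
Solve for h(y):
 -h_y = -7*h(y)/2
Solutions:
 h(y) = C1*exp(7*y/2)


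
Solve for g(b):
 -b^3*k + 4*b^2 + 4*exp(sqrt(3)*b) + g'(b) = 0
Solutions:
 g(b) = C1 + b^4*k/4 - 4*b^3/3 - 4*sqrt(3)*exp(sqrt(3)*b)/3


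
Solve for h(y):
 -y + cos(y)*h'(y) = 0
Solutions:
 h(y) = C1 + Integral(y/cos(y), y)


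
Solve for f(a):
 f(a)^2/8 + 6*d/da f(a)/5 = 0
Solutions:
 f(a) = 48/(C1 + 5*a)


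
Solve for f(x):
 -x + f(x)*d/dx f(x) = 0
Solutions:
 f(x) = -sqrt(C1 + x^2)
 f(x) = sqrt(C1 + x^2)


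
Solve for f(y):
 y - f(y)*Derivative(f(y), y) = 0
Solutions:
 f(y) = -sqrt(C1 + y^2)
 f(y) = sqrt(C1 + y^2)


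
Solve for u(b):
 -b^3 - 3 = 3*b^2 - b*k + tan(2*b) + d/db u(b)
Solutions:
 u(b) = C1 - b^4/4 - b^3 + b^2*k/2 - 3*b + log(cos(2*b))/2


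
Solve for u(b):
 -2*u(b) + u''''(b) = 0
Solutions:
 u(b) = C1*exp(-2^(1/4)*b) + C2*exp(2^(1/4)*b) + C3*sin(2^(1/4)*b) + C4*cos(2^(1/4)*b)


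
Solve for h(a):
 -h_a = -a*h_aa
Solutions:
 h(a) = C1 + C2*a^2


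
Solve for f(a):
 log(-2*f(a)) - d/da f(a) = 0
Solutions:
 -Integral(1/(log(-_y) + log(2)), (_y, f(a))) = C1 - a


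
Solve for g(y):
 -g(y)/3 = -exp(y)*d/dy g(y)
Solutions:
 g(y) = C1*exp(-exp(-y)/3)


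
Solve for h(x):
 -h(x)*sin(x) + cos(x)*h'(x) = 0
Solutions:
 h(x) = C1/cos(x)


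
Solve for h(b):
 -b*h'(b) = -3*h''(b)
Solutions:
 h(b) = C1 + C2*erfi(sqrt(6)*b/6)


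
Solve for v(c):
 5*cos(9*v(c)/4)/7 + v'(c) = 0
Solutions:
 5*c/7 - 2*log(sin(9*v(c)/4) - 1)/9 + 2*log(sin(9*v(c)/4) + 1)/9 = C1


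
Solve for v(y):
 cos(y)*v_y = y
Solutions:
 v(y) = C1 + Integral(y/cos(y), y)


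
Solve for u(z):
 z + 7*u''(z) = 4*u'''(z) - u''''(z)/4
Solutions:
 u(z) = C1 + C2*z + C3*exp(2*z) + C4*exp(14*z) - z^3/42 - 2*z^2/49


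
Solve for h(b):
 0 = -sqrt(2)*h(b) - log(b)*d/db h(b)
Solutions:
 h(b) = C1*exp(-sqrt(2)*li(b))


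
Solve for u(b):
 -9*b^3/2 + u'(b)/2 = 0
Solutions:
 u(b) = C1 + 9*b^4/4


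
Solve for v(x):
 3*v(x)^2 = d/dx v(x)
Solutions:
 v(x) = -1/(C1 + 3*x)


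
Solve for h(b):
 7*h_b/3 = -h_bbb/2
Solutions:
 h(b) = C1 + C2*sin(sqrt(42)*b/3) + C3*cos(sqrt(42)*b/3)


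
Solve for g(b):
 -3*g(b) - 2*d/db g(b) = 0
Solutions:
 g(b) = C1*exp(-3*b/2)


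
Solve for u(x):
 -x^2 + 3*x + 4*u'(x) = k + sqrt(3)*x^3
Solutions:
 u(x) = C1 + k*x/4 + sqrt(3)*x^4/16 + x^3/12 - 3*x^2/8


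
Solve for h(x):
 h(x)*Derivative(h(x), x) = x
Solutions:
 h(x) = -sqrt(C1 + x^2)
 h(x) = sqrt(C1 + x^2)


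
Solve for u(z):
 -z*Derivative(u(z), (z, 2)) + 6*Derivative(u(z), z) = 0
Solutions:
 u(z) = C1 + C2*z^7


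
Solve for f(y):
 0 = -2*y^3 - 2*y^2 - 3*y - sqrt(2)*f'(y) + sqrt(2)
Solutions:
 f(y) = C1 - sqrt(2)*y^4/4 - sqrt(2)*y^3/3 - 3*sqrt(2)*y^2/4 + y


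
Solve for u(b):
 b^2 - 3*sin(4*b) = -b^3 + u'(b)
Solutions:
 u(b) = C1 + b^4/4 + b^3/3 + 3*cos(4*b)/4


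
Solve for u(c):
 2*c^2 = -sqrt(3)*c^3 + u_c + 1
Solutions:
 u(c) = C1 + sqrt(3)*c^4/4 + 2*c^3/3 - c


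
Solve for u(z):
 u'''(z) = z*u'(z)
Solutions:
 u(z) = C1 + Integral(C2*airyai(z) + C3*airybi(z), z)


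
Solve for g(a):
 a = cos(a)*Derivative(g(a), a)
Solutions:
 g(a) = C1 + Integral(a/cos(a), a)


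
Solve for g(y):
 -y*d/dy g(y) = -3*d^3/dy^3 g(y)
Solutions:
 g(y) = C1 + Integral(C2*airyai(3^(2/3)*y/3) + C3*airybi(3^(2/3)*y/3), y)


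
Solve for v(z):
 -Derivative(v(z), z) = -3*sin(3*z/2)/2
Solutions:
 v(z) = C1 - cos(3*z/2)


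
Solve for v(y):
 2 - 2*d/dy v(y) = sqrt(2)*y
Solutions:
 v(y) = C1 - sqrt(2)*y^2/4 + y


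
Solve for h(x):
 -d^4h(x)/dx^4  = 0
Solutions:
 h(x) = C1 + C2*x + C3*x^2 + C4*x^3


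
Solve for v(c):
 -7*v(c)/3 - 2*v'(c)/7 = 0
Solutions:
 v(c) = C1*exp(-49*c/6)


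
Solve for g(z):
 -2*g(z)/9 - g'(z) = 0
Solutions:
 g(z) = C1*exp(-2*z/9)


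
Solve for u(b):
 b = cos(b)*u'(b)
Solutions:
 u(b) = C1 + Integral(b/cos(b), b)


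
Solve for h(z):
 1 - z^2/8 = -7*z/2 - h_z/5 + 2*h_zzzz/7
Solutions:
 h(z) = C1 + C4*exp(10^(2/3)*7^(1/3)*z/10) + 5*z^3/24 - 35*z^2/4 - 5*z + (C2*sin(10^(2/3)*sqrt(3)*7^(1/3)*z/20) + C3*cos(10^(2/3)*sqrt(3)*7^(1/3)*z/20))*exp(-10^(2/3)*7^(1/3)*z/20)


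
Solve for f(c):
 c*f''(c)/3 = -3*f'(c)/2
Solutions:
 f(c) = C1 + C2/c^(7/2)


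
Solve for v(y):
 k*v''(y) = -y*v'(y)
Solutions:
 v(y) = C1 + C2*sqrt(k)*erf(sqrt(2)*y*sqrt(1/k)/2)


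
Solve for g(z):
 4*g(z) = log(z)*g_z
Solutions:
 g(z) = C1*exp(4*li(z))


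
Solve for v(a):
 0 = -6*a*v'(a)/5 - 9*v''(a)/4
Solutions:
 v(a) = C1 + C2*erf(2*sqrt(15)*a/15)


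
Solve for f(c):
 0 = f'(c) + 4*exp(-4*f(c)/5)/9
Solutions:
 f(c) = 5*log(-I*(C1 - 16*c/45)^(1/4))
 f(c) = 5*log(I*(C1 - 16*c/45)^(1/4))
 f(c) = 5*log(-(C1 - 16*c/45)^(1/4))
 f(c) = 5*log(C1 - 16*c/45)/4


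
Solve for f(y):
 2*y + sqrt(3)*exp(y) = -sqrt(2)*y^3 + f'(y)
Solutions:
 f(y) = C1 + sqrt(2)*y^4/4 + y^2 + sqrt(3)*exp(y)


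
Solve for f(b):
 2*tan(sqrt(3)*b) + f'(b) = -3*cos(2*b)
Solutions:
 f(b) = C1 + 2*sqrt(3)*log(cos(sqrt(3)*b))/3 - 3*sin(2*b)/2


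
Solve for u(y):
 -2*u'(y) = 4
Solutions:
 u(y) = C1 - 2*y


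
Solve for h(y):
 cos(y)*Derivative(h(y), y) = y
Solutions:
 h(y) = C1 + Integral(y/cos(y), y)


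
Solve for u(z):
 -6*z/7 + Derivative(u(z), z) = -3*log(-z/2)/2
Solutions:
 u(z) = C1 + 3*z^2/7 - 3*z*log(-z)/2 + 3*z*(log(2) + 1)/2


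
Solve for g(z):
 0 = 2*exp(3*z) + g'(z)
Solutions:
 g(z) = C1 - 2*exp(3*z)/3


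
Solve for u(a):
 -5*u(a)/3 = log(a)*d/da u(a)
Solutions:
 u(a) = C1*exp(-5*li(a)/3)


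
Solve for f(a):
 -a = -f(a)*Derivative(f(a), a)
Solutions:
 f(a) = -sqrt(C1 + a^2)
 f(a) = sqrt(C1 + a^2)


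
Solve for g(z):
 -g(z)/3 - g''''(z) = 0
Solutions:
 g(z) = (C1*sin(sqrt(2)*3^(3/4)*z/6) + C2*cos(sqrt(2)*3^(3/4)*z/6))*exp(-sqrt(2)*3^(3/4)*z/6) + (C3*sin(sqrt(2)*3^(3/4)*z/6) + C4*cos(sqrt(2)*3^(3/4)*z/6))*exp(sqrt(2)*3^(3/4)*z/6)


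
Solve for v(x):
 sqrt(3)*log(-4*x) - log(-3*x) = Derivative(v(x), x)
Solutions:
 v(x) = C1 + x*(-1 + sqrt(3))*log(-x) + x*(-sqrt(3) - log(3) + 1 + 2*sqrt(3)*log(2))


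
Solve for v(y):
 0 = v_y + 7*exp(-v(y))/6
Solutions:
 v(y) = log(C1 - 7*y/6)


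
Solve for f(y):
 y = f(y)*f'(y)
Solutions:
 f(y) = -sqrt(C1 + y^2)
 f(y) = sqrt(C1 + y^2)


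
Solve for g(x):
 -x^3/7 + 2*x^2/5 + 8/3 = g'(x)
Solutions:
 g(x) = C1 - x^4/28 + 2*x^3/15 + 8*x/3


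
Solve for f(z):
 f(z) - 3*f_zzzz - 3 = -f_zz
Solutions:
 f(z) = C1*exp(-sqrt(6)*z*sqrt(1 + sqrt(13))/6) + C2*exp(sqrt(6)*z*sqrt(1 + sqrt(13))/6) + C3*sin(sqrt(6)*z*sqrt(-1 + sqrt(13))/6) + C4*cos(sqrt(6)*z*sqrt(-1 + sqrt(13))/6) + 3


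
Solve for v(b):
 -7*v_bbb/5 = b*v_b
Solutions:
 v(b) = C1 + Integral(C2*airyai(-5^(1/3)*7^(2/3)*b/7) + C3*airybi(-5^(1/3)*7^(2/3)*b/7), b)


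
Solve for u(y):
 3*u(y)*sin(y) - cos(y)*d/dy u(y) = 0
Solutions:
 u(y) = C1/cos(y)^3


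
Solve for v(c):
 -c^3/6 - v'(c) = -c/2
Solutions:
 v(c) = C1 - c^4/24 + c^2/4


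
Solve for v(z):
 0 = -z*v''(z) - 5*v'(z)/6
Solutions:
 v(z) = C1 + C2*z^(1/6)


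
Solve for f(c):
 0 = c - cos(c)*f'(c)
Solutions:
 f(c) = C1 + Integral(c/cos(c), c)


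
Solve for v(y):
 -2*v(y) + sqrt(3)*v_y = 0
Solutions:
 v(y) = C1*exp(2*sqrt(3)*y/3)


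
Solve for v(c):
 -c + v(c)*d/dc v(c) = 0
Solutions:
 v(c) = -sqrt(C1 + c^2)
 v(c) = sqrt(C1 + c^2)


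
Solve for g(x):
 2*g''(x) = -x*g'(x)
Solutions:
 g(x) = C1 + C2*erf(x/2)


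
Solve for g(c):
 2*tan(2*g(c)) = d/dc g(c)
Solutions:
 g(c) = -asin(C1*exp(4*c))/2 + pi/2
 g(c) = asin(C1*exp(4*c))/2


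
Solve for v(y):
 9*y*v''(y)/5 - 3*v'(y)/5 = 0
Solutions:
 v(y) = C1 + C2*y^(4/3)


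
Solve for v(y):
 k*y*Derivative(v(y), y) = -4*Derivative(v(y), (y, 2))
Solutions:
 v(y) = Piecewise((-sqrt(2)*sqrt(pi)*C1*erf(sqrt(2)*sqrt(k)*y/4)/sqrt(k) - C2, (k > 0) | (k < 0)), (-C1*y - C2, True))


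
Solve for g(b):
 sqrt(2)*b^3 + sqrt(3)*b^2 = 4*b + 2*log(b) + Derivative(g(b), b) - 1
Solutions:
 g(b) = C1 + sqrt(2)*b^4/4 + sqrt(3)*b^3/3 - 2*b^2 - 2*b*log(b) + 3*b


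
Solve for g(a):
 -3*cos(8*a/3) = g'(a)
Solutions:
 g(a) = C1 - 9*sin(8*a/3)/8


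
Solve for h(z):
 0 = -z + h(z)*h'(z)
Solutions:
 h(z) = -sqrt(C1 + z^2)
 h(z) = sqrt(C1 + z^2)


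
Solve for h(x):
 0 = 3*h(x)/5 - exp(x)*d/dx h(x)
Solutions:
 h(x) = C1*exp(-3*exp(-x)/5)


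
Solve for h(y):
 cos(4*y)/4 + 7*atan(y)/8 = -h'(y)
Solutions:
 h(y) = C1 - 7*y*atan(y)/8 + 7*log(y^2 + 1)/16 - sin(4*y)/16


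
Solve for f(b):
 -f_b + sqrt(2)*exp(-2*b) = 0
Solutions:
 f(b) = C1 - sqrt(2)*exp(-2*b)/2


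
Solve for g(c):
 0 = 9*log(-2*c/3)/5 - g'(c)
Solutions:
 g(c) = C1 + 9*c*log(-c)/5 + 9*c*(-log(3) - 1 + log(2))/5


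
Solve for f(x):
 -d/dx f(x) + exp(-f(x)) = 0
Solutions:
 f(x) = log(C1 + x)


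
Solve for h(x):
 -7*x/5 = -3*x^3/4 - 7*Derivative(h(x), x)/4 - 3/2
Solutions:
 h(x) = C1 - 3*x^4/28 + 2*x^2/5 - 6*x/7


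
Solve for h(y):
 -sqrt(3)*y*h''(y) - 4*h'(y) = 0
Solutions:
 h(y) = C1 + C2*y^(1 - 4*sqrt(3)/3)


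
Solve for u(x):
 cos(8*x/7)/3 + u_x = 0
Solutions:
 u(x) = C1 - 7*sin(8*x/7)/24


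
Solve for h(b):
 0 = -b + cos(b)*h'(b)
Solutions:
 h(b) = C1 + Integral(b/cos(b), b)


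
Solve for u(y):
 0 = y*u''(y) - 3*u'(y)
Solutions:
 u(y) = C1 + C2*y^4


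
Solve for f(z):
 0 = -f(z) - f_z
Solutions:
 f(z) = C1*exp(-z)


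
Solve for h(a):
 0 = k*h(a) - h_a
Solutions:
 h(a) = C1*exp(a*k)


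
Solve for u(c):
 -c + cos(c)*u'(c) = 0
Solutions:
 u(c) = C1 + Integral(c/cos(c), c)


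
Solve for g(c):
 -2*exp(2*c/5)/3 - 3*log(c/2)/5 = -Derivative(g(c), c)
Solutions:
 g(c) = C1 + 3*c*log(c)/5 + 3*c*(-1 - log(2))/5 + 5*exp(2*c/5)/3


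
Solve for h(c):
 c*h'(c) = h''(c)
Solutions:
 h(c) = C1 + C2*erfi(sqrt(2)*c/2)


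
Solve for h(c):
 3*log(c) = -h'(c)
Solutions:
 h(c) = C1 - 3*c*log(c) + 3*c


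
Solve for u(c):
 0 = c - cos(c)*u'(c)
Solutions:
 u(c) = C1 + Integral(c/cos(c), c)


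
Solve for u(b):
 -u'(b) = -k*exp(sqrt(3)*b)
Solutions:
 u(b) = C1 + sqrt(3)*k*exp(sqrt(3)*b)/3


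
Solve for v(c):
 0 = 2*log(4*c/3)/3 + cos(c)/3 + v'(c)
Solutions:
 v(c) = C1 - 2*c*log(c)/3 - 2*c*log(2) + 2*c/3 + 2*c*log(6)/3 - sin(c)/3


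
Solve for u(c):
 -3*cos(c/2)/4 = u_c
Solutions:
 u(c) = C1 - 3*sin(c/2)/2


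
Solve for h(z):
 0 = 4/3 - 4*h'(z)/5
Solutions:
 h(z) = C1 + 5*z/3


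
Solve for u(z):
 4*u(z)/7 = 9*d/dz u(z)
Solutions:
 u(z) = C1*exp(4*z/63)


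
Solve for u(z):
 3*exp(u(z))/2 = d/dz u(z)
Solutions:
 u(z) = log(-1/(C1 + 3*z)) + log(2)


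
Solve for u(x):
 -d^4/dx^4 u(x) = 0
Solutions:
 u(x) = C1 + C2*x + C3*x^2 + C4*x^3


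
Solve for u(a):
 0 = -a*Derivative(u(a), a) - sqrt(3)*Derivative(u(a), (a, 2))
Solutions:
 u(a) = C1 + C2*erf(sqrt(2)*3^(3/4)*a/6)


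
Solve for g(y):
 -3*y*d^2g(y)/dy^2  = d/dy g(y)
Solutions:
 g(y) = C1 + C2*y^(2/3)


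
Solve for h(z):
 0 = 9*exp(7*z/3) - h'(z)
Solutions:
 h(z) = C1 + 27*exp(7*z/3)/7


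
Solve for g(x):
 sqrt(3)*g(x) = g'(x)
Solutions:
 g(x) = C1*exp(sqrt(3)*x)


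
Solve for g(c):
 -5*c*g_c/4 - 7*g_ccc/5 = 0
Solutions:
 g(c) = C1 + Integral(C2*airyai(-5^(2/3)*98^(1/3)*c/14) + C3*airybi(-5^(2/3)*98^(1/3)*c/14), c)


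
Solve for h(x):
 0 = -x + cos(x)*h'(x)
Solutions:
 h(x) = C1 + Integral(x/cos(x), x)


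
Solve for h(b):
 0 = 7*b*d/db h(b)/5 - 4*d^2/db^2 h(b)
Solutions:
 h(b) = C1 + C2*erfi(sqrt(70)*b/20)


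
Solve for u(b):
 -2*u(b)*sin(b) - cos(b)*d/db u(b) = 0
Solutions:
 u(b) = C1*cos(b)^2


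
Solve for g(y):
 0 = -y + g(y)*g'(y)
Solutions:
 g(y) = -sqrt(C1 + y^2)
 g(y) = sqrt(C1 + y^2)


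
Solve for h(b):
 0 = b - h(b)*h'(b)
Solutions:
 h(b) = -sqrt(C1 + b^2)
 h(b) = sqrt(C1 + b^2)


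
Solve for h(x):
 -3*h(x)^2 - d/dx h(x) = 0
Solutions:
 h(x) = 1/(C1 + 3*x)


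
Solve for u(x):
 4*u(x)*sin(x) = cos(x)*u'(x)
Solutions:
 u(x) = C1/cos(x)^4


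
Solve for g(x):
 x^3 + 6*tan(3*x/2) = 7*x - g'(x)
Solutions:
 g(x) = C1 - x^4/4 + 7*x^2/2 + 4*log(cos(3*x/2))


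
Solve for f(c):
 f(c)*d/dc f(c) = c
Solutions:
 f(c) = -sqrt(C1 + c^2)
 f(c) = sqrt(C1 + c^2)


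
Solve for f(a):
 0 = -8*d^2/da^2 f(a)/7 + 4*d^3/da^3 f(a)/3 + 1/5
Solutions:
 f(a) = C1 + C2*a + C3*exp(6*a/7) + 7*a^2/80


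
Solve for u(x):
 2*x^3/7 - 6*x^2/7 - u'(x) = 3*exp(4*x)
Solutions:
 u(x) = C1 + x^4/14 - 2*x^3/7 - 3*exp(4*x)/4


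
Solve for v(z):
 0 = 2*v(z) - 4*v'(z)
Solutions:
 v(z) = C1*exp(z/2)


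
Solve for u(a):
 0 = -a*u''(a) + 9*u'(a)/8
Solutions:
 u(a) = C1 + C2*a^(17/8)


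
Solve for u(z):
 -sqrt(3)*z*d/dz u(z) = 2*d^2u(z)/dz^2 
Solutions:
 u(z) = C1 + C2*erf(3^(1/4)*z/2)


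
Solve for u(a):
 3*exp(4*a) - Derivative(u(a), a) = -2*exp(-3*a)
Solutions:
 u(a) = C1 + 3*exp(4*a)/4 - 2*exp(-3*a)/3


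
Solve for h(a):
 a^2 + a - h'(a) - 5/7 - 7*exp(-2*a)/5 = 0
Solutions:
 h(a) = C1 + a^3/3 + a^2/2 - 5*a/7 + 7*exp(-2*a)/10


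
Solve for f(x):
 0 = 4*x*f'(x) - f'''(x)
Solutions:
 f(x) = C1 + Integral(C2*airyai(2^(2/3)*x) + C3*airybi(2^(2/3)*x), x)


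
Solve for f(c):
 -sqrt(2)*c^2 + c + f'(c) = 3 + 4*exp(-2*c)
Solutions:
 f(c) = C1 + sqrt(2)*c^3/3 - c^2/2 + 3*c - 2*exp(-2*c)


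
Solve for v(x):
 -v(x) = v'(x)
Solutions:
 v(x) = C1*exp(-x)


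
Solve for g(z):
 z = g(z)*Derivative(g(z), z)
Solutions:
 g(z) = -sqrt(C1 + z^2)
 g(z) = sqrt(C1 + z^2)


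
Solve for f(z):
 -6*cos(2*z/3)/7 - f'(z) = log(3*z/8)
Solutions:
 f(z) = C1 - z*log(z) - z*log(3) + z + 3*z*log(2) - 9*sin(2*z/3)/7


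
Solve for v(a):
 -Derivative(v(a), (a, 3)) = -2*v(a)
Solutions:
 v(a) = C3*exp(2^(1/3)*a) + (C1*sin(2^(1/3)*sqrt(3)*a/2) + C2*cos(2^(1/3)*sqrt(3)*a/2))*exp(-2^(1/3)*a/2)


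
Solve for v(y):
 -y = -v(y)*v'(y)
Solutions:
 v(y) = -sqrt(C1 + y^2)
 v(y) = sqrt(C1 + y^2)


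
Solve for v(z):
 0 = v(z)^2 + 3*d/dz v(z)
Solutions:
 v(z) = 3/(C1 + z)


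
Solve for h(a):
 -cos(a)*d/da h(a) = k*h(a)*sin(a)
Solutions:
 h(a) = C1*exp(k*log(cos(a)))


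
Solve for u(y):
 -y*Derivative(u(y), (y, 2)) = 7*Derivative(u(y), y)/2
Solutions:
 u(y) = C1 + C2/y^(5/2)


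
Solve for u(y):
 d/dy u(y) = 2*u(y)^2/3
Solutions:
 u(y) = -3/(C1 + 2*y)


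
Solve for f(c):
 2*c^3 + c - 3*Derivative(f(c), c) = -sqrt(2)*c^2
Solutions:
 f(c) = C1 + c^4/6 + sqrt(2)*c^3/9 + c^2/6


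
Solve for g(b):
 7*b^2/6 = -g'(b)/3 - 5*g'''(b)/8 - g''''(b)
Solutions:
 g(b) = C1 + C2*exp(b*(-10 + 25/(48*sqrt(2554) + 2429)^(1/3) + (48*sqrt(2554) + 2429)^(1/3))/48)*sin(sqrt(3)*b*(-(48*sqrt(2554) + 2429)^(1/3) + 25/(48*sqrt(2554) + 2429)^(1/3))/48) + C3*exp(b*(-10 + 25/(48*sqrt(2554) + 2429)^(1/3) + (48*sqrt(2554) + 2429)^(1/3))/48)*cos(sqrt(3)*b*(-(48*sqrt(2554) + 2429)^(1/3) + 25/(48*sqrt(2554) + 2429)^(1/3))/48) + C4*exp(-b*(25/(48*sqrt(2554) + 2429)^(1/3) + 5 + (48*sqrt(2554) + 2429)^(1/3))/24) - 7*b^3/6 + 105*b/8


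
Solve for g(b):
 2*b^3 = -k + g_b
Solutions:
 g(b) = C1 + b^4/2 + b*k


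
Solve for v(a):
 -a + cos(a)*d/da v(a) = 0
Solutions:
 v(a) = C1 + Integral(a/cos(a), a)


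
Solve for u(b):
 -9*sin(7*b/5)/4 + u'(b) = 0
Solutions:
 u(b) = C1 - 45*cos(7*b/5)/28


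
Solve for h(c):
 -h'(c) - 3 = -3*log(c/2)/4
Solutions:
 h(c) = C1 + 3*c*log(c)/4 - 15*c/4 - 3*c*log(2)/4


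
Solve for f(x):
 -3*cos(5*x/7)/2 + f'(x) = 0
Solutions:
 f(x) = C1 + 21*sin(5*x/7)/10


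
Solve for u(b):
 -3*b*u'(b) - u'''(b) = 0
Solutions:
 u(b) = C1 + Integral(C2*airyai(-3^(1/3)*b) + C3*airybi(-3^(1/3)*b), b)


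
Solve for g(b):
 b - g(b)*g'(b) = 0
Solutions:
 g(b) = -sqrt(C1 + b^2)
 g(b) = sqrt(C1 + b^2)


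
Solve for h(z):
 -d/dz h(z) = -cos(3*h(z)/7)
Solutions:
 -z - 7*log(sin(3*h(z)/7) - 1)/6 + 7*log(sin(3*h(z)/7) + 1)/6 = C1


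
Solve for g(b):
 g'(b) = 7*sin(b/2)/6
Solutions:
 g(b) = C1 - 7*cos(b/2)/3


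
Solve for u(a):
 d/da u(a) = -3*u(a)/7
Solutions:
 u(a) = C1*exp(-3*a/7)


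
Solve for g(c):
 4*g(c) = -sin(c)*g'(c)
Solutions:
 g(c) = C1*(cos(c)^2 + 2*cos(c) + 1)/(cos(c)^2 - 2*cos(c) + 1)


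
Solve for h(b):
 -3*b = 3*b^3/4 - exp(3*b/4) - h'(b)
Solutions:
 h(b) = C1 + 3*b^4/16 + 3*b^2/2 - 4*exp(3*b/4)/3


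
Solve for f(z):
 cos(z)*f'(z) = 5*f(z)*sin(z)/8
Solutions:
 f(z) = C1/cos(z)^(5/8)


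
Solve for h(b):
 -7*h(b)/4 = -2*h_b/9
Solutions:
 h(b) = C1*exp(63*b/8)


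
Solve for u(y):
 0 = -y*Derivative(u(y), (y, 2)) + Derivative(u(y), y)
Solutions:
 u(y) = C1 + C2*y^2


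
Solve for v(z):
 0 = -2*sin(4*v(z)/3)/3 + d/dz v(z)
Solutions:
 -2*z/3 + 3*log(cos(4*v(z)/3) - 1)/8 - 3*log(cos(4*v(z)/3) + 1)/8 = C1


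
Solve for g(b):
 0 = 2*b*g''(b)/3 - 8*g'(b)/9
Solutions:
 g(b) = C1 + C2*b^(7/3)


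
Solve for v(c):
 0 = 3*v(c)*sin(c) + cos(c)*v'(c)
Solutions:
 v(c) = C1*cos(c)^3


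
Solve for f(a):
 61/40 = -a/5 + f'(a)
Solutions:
 f(a) = C1 + a^2/10 + 61*a/40


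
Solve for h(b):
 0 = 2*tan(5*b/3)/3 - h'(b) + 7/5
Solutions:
 h(b) = C1 + 7*b/5 - 2*log(cos(5*b/3))/5


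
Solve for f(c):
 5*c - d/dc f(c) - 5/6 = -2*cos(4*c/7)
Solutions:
 f(c) = C1 + 5*c^2/2 - 5*c/6 + 7*sin(4*c/7)/2


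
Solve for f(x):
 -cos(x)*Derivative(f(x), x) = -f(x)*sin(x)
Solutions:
 f(x) = C1/cos(x)


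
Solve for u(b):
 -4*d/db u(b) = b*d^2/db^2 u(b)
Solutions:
 u(b) = C1 + C2/b^3


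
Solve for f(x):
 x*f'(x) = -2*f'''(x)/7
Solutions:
 f(x) = C1 + Integral(C2*airyai(-2^(2/3)*7^(1/3)*x/2) + C3*airybi(-2^(2/3)*7^(1/3)*x/2), x)


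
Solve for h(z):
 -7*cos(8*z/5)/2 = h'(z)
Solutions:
 h(z) = C1 - 35*sin(8*z/5)/16


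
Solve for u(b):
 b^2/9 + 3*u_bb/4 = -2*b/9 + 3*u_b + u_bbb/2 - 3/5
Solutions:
 u(b) = C1 + b^3/81 + 5*b^2/108 + 683*b/3240 + (C2*sin(sqrt(87)*b/4) + C3*cos(sqrt(87)*b/4))*exp(3*b/4)


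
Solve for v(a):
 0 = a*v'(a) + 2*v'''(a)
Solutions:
 v(a) = C1 + Integral(C2*airyai(-2^(2/3)*a/2) + C3*airybi(-2^(2/3)*a/2), a)


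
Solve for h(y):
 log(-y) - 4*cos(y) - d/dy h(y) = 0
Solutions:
 h(y) = C1 + y*log(-y) - y - 4*sin(y)


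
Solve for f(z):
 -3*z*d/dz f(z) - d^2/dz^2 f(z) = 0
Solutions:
 f(z) = C1 + C2*erf(sqrt(6)*z/2)


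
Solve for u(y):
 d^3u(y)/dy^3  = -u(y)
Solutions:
 u(y) = C3*exp(-y) + (C1*sin(sqrt(3)*y/2) + C2*cos(sqrt(3)*y/2))*exp(y/2)


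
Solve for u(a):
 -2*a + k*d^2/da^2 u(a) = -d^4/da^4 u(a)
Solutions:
 u(a) = C1 + C2*a + C3*exp(-a*sqrt(-k)) + C4*exp(a*sqrt(-k)) + a^3/(3*k)


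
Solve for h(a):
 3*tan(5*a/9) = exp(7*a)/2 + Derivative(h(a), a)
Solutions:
 h(a) = C1 - exp(7*a)/14 - 27*log(cos(5*a/9))/5


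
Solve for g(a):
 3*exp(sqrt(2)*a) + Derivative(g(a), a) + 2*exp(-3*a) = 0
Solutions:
 g(a) = C1 - 3*sqrt(2)*exp(sqrt(2)*a)/2 + 2*exp(-3*a)/3


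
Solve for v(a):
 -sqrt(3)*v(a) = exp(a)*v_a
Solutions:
 v(a) = C1*exp(sqrt(3)*exp(-a))


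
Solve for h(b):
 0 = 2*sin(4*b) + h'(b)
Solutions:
 h(b) = C1 + cos(4*b)/2


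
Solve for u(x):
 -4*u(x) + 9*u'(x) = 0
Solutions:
 u(x) = C1*exp(4*x/9)


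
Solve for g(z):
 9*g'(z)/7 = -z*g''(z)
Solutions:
 g(z) = C1 + C2/z^(2/7)


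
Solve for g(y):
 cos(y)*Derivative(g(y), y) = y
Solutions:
 g(y) = C1 + Integral(y/cos(y), y)


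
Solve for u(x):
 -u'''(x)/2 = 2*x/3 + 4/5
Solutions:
 u(x) = C1 + C2*x + C3*x^2 - x^4/18 - 4*x^3/15


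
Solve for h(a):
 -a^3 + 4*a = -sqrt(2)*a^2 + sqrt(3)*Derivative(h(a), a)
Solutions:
 h(a) = C1 - sqrt(3)*a^4/12 + sqrt(6)*a^3/9 + 2*sqrt(3)*a^2/3


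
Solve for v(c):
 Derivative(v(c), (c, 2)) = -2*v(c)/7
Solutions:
 v(c) = C1*sin(sqrt(14)*c/7) + C2*cos(sqrt(14)*c/7)


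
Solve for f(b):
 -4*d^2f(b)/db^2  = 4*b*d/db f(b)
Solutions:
 f(b) = C1 + C2*erf(sqrt(2)*b/2)


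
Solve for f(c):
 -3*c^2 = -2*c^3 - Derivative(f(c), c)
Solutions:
 f(c) = C1 - c^4/2 + c^3


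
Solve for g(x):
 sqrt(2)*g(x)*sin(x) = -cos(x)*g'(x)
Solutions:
 g(x) = C1*cos(x)^(sqrt(2))


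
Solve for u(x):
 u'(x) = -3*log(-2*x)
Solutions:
 u(x) = C1 - 3*x*log(-x) + 3*x*(1 - log(2))


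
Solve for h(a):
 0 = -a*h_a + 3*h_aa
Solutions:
 h(a) = C1 + C2*erfi(sqrt(6)*a/6)
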